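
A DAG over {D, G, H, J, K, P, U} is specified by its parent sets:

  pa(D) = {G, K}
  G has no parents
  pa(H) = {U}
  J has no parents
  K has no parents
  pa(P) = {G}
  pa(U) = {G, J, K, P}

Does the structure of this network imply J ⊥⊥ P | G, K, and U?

We examine all 3 paths between J and P:
Path 1: J → U ← G → P
  G is a fork here and G is conditioned on, so the path is blocked at G.
Path 2: J → U ← K → D ← G → P
  K is a fork here and K is conditioned on, so the path is blocked at K.
Path 3: J → U ← P
  U is a collider and U is conditioned on, which opens it — no node blocks this path, so it is active.
Because an active path exists, J and P are not d-separated.

No — J and P are not d-separated given {G, K, U}.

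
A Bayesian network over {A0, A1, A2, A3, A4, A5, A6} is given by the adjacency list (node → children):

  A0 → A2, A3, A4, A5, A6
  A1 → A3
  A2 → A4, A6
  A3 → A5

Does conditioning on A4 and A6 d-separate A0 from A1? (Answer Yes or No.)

We examine all 2 paths between A0 and A1:
Path 1: A0 → A5 ← A3 ← A1
  A5 is a collider here and neither A5 nor any of its descendants is conditioned on, so the collider stays closed — the path is blocked at A5.
Path 2: A0 → A3 ← A1
  A3 is a collider here and neither A3 nor any of its descendants is conditioned on, so the collider stays closed — the path is blocked at A3.
All paths are blocked; A0 ⊥ A1 | {A4, A6} holds.

Yes — A0 and A1 are d-separated given {A4, A6}.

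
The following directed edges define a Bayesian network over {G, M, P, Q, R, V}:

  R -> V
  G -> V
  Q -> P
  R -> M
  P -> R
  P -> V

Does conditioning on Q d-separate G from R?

Yes

There are 2 undirected paths between G and R; checking each against the conditioning set {Q}:
Path 1: G → V ← P → R
  V is a collider here and neither V nor any of its descendants is conditioned on, so the collider stays closed — the path is blocked at V.
Path 2: G → V ← R
  V is a collider here and neither V nor any of its descendants is conditioned on, so the collider stays closed — the path is blocked at V.
Every path is blocked, so G and R are d-separated given {Q}.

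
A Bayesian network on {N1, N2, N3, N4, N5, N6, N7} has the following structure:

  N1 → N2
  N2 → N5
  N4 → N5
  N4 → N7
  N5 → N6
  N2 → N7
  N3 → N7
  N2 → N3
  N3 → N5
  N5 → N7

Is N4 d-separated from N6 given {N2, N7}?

6 paths connect N4 and N6; each must be blocked for d-separation to hold:
Path 1: N4 → N5 → N6
  N5 is a chain and N5 is not conditioned on — no node blocks this path, so it is active.
Path 2: N4 → N7 ← N3 ← N2 → N5 → N6
  N2 is a fork here and N2 is conditioned on, so the path is blocked at N2.
Path 3: N4 → N7 ← N3 → N5 → N6
  N7 is a collider and N7 is conditioned on, which opens it; N3 is a fork and N3 is not conditioned on; N5 is a chain and N5 is not conditioned on — no node blocks this path, so it is active.
Path 4: N4 → N7 ← N2 → N3 → N5 → N6
  N2 is a fork here and N2 is conditioned on, so the path is blocked at N2.
Path 5: N4 → N7 ← N2 → N5 → N6
  N2 is a fork here and N2 is conditioned on, so the path is blocked at N2.
Path 6: N4 → N7 ← N5 → N6
  N7 is a collider and N7 is conditioned on, which opens it; N5 is a fork and N5 is not conditioned on — no node blocks this path, so it is active.
At least one path is unblocked, so d-separation fails.

No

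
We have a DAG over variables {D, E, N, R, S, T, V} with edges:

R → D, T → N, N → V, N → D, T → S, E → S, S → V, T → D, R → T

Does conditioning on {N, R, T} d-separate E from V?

No — E and V are not d-separated given {N, R, T}.

We examine all 4 paths between E and V:
Path 1: E → S → V
  S is a chain and S is not conditioned on — no node blocks this path, so it is active.
Path 2: E → S ← T ← R → D ← N → V
  S is a collider here and neither S nor any of its descendants is conditioned on, so the collider stays closed — the path is blocked at S.
Path 3: E → S ← T → D ← N → V
  S is a collider here and neither S nor any of its descendants is conditioned on, so the collider stays closed — the path is blocked at S.
Path 4: E → S ← T → N → V
  S is a collider here and neither S nor any of its descendants is conditioned on, so the collider stays closed — the path is blocked at S.
Because an active path exists, E and V are not d-separated.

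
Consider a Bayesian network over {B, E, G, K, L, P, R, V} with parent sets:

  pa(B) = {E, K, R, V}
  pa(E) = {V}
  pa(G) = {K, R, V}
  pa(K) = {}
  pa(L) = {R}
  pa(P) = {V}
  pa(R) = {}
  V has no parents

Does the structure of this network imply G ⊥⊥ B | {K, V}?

We examine all 4 paths between G and B:
Path 1: G ← V → B
  V is a fork here and V is conditioned on, so the path is blocked at V.
Path 2: G ← V → E → B
  V is a fork here and V is conditioned on, so the path is blocked at V.
Path 3: G ← R → B
  R is a fork and R is not conditioned on — no node blocks this path, so it is active.
Path 4: G ← K → B
  K is a fork here and K is conditioned on, so the path is blocked at K.
Since the path G ← R → B is active, G and B are not d-separated given {K, V}.

No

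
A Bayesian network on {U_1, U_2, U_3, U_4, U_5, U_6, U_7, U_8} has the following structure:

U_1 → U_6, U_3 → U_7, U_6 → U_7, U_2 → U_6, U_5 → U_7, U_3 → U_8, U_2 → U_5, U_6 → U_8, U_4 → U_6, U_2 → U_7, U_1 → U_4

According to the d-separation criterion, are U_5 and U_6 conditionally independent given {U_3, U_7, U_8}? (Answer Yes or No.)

Enumerating the 6 paths from U_5 to U_6 and testing each for blocking by {U_3, U_7, U_8}:
  1. U_5 → U_7 ← U_3 → U_8 ← U_6 — U_7:collider[open]; U_3:fork[blocks]; U_8:collider[open] ⇒ blocked
  2. U_5 → U_7 ← U_2 → U_6 — U_7:collider[open]; U_2:fork[open] ⇒ active
  3. U_5 → U_7 ← U_6 — U_7:collider[open] ⇒ active
  4. U_5 ← U_2 → U_7 ← U_3 → U_8 ← U_6 — U_2:fork[open]; U_7:collider[open]; U_3:fork[blocks]; U_8:collider[open] ⇒ blocked
  5. U_5 ← U_2 → U_7 ← U_6 — U_2:fork[open]; U_7:collider[open] ⇒ active
  6. U_5 ← U_2 → U_6 — U_2:fork[open] ⇒ active
At least one path is unblocked, so d-separation fails.

No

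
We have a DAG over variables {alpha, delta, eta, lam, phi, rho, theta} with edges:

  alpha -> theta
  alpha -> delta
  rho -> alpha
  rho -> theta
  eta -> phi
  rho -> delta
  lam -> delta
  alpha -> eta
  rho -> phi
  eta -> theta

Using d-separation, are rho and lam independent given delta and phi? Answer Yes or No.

No — rho and lam are not d-separated given {delta, phi}.

There are 6 undirected paths between rho and lam; checking each against the conditioning set {delta, phi}:
Path 1: rho → theta ← alpha → delta ← lam
  theta is a collider here and neither theta nor any of its descendants is conditioned on, so the collider stays closed — the path is blocked at theta.
Path 2: rho → theta ← eta ← alpha → delta ← lam
  theta is a collider here and neither theta nor any of its descendants is conditioned on, so the collider stays closed — the path is blocked at theta.
Path 3: rho → phi ← eta → theta ← alpha → delta ← lam
  theta is a collider here and neither theta nor any of its descendants is conditioned on, so the collider stays closed — the path is blocked at theta.
Path 4: rho → phi ← eta ← alpha → delta ← lam
  phi is a collider and phi is conditioned on, which opens it; eta is a chain and eta is not conditioned on; alpha is a fork and alpha is not conditioned on; delta is a collider and delta is conditioned on, which opens it — no node blocks this path, so it is active.
Path 5: rho → alpha → delta ← lam
  alpha is a chain and alpha is not conditioned on; delta is a collider and delta is conditioned on, which opens it — no node blocks this path, so it is active.
Path 6: rho → delta ← lam
  delta is a collider and delta is conditioned on, which opens it — no node blocks this path, so it is active.
Since the path rho → phi ← eta ← alpha → delta ← lam is active, rho and lam are not d-separated given {delta, phi}.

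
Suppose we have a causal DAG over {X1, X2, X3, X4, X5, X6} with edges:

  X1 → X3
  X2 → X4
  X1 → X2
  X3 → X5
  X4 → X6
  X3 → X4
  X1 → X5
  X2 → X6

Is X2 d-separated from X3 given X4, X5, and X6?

There are 4 undirected paths between X2 and X3; checking each against the conditioning set {X4, X5, X6}:
  1. X2 → X6 ← X4 ← X3 — X6:collider[open]; X4:chain[blocks] ⇒ blocked
  2. X2 → X4 ← X3 — X4:collider[open] ⇒ active
  3. X2 ← X1 → X3 — X1:fork[open] ⇒ active
  4. X2 ← X1 → X5 ← X3 — X1:fork[open]; X5:collider[open] ⇒ active
Since the path X2 → X4 ← X3 is active, X2 and X3 are not d-separated given {X4, X5, X6}.

No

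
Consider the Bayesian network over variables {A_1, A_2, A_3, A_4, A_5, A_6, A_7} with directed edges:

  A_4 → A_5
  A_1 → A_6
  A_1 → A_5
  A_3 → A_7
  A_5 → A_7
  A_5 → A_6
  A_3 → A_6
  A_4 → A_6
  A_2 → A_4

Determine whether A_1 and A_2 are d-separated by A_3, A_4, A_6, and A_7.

Yes — A_1 and A_2 are d-separated given {A_3, A_4, A_6, A_7}.

There are 6 undirected paths between A_1 and A_2; checking each against the conditioning set {A_3, A_4, A_6, A_7}:
Path 1: A_1 → A_6 ← A_5 ← A_4 ← A_2
  A_4 is a chain here and A_4 is conditioned on, so the path is blocked at A_4.
Path 2: A_1 → A_6 ← A_3 → A_7 ← A_5 ← A_4 ← A_2
  A_3 is a fork here and A_3 is conditioned on, so the path is blocked at A_3.
Path 3: A_1 → A_6 ← A_4 ← A_2
  A_4 is a chain here and A_4 is conditioned on, so the path is blocked at A_4.
Path 4: A_1 → A_5 → A_6 ← A_4 ← A_2
  A_4 is a chain here and A_4 is conditioned on, so the path is blocked at A_4.
Path 5: A_1 → A_5 → A_7 ← A_3 → A_6 ← A_4 ← A_2
  A_3 is a fork here and A_3 is conditioned on, so the path is blocked at A_3.
Path 6: A_1 → A_5 ← A_4 ← A_2
  A_4 is a chain here and A_4 is conditioned on, so the path is blocked at A_4.
Every path is blocked, so A_1 and A_2 are d-separated given {A_3, A_4, A_6, A_7}.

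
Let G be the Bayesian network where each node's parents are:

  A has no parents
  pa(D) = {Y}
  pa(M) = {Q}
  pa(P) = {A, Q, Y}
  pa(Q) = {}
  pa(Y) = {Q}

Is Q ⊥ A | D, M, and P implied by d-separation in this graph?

We examine all 2 paths between Q and A:
  1. Q → P ← A — P:collider[open] ⇒ active
  2. Q → Y → P ← A — Y:chain[open]; P:collider[open] ⇒ active
Because an active path exists, Q and A are not d-separated.

No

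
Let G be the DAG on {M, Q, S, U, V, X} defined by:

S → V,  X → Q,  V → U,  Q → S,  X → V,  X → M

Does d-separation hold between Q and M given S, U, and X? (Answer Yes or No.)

Yes

Enumerating the 2 paths from Q to M and testing each for blocking by {S, U, X}:
Path 1: Q → S → V ← X → M
  S is a chain here and S is conditioned on, so the path is blocked at S.
Path 2: Q ← X → M
  X is a fork here and X is conditioned on, so the path is blocked at X.
Since every path is blocked, d-separation holds.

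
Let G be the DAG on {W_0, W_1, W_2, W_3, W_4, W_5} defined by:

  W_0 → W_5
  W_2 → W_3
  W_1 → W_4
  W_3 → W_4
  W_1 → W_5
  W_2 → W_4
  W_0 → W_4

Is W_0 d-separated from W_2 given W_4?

No — W_0 and W_2 are not d-separated given {W_4}.

4 paths connect W_0 and W_2; each must be blocked for d-separation to hold:
  1. W_0 → W_5 ← W_1 → W_4 ← W_2 — W_5:collider[blocks]; W_1:fork[open]; W_4:collider[open] ⇒ blocked
  2. W_0 → W_5 ← W_1 → W_4 ← W_3 ← W_2 — W_5:collider[blocks]; W_1:fork[open]; W_4:collider[open]; W_3:chain[open] ⇒ blocked
  3. W_0 → W_4 ← W_2 — W_4:collider[open] ⇒ active
  4. W_0 → W_4 ← W_3 ← W_2 — W_4:collider[open]; W_3:chain[open] ⇒ active
Because an active path exists, W_0 and W_2 are not d-separated.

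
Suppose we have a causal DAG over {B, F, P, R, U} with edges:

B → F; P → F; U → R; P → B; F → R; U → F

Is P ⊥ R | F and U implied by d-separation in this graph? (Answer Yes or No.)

Yes

There are 4 undirected paths between P and R; checking each against the conditioning set {F, U}:
Path 1: P → F ← U → R
  U is a fork here and U is conditioned on, so the path is blocked at U.
Path 2: P → F → R
  F is a chain here and F is conditioned on, so the path is blocked at F.
Path 3: P → B → F ← U → R
  U is a fork here and U is conditioned on, so the path is blocked at U.
Path 4: P → B → F → R
  F is a chain here and F is conditioned on, so the path is blocked at F.
Since every path is blocked, d-separation holds.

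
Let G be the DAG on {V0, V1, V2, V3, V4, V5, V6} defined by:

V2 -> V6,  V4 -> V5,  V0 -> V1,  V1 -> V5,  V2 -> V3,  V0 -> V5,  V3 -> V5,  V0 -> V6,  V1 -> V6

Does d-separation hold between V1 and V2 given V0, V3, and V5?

We examine all 6 paths between V1 and V2:
  1. V1 → V5 ← V0 → V6 ← V2 — V5:collider[open]; V0:fork[blocks]; V6:collider[blocks] ⇒ blocked
  2. V1 → V5 ← V3 ← V2 — V5:collider[open]; V3:chain[blocks] ⇒ blocked
  3. V1 ← V0 → V5 ← V3 ← V2 — V0:fork[blocks]; V5:collider[open]; V3:chain[blocks] ⇒ blocked
  4. V1 ← V0 → V6 ← V2 — V0:fork[blocks]; V6:collider[blocks] ⇒ blocked
  5. V1 → V6 ← V2 — V6:collider[blocks] ⇒ blocked
  6. V1 → V6 ← V0 → V5 ← V3 ← V2 — V6:collider[blocks]; V0:fork[blocks]; V5:collider[open]; V3:chain[blocks] ⇒ blocked
Every path is blocked, so V1 and V2 are d-separated given {V0, V3, V5}.

Yes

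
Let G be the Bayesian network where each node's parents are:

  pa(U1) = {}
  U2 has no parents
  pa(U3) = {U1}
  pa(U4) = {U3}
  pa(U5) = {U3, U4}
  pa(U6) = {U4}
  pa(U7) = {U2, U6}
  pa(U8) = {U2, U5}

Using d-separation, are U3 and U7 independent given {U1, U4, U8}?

Enumerating the 4 paths from U3 to U7 and testing each for blocking by {U1, U4, U8}:
Path 1: U3 → U4 → U6 → U7
  U4 is a chain here and U4 is conditioned on, so the path is blocked at U4.
Path 2: U3 → U4 → U5 → U8 ← U2 → U7
  U4 is a chain here and U4 is conditioned on, so the path is blocked at U4.
Path 3: U3 → U5 ← U4 → U6 → U7
  U4 is a fork here and U4 is conditioned on, so the path is blocked at U4.
Path 4: U3 → U5 → U8 ← U2 → U7
  U5 is a chain and U5 is not conditioned on; U8 is a collider and U8 is conditioned on, which opens it; U2 is a fork and U2 is not conditioned on — no node blocks this path, so it is active.
Because an active path exists, U3 and U7 are not d-separated.

No — U3 and U7 are not d-separated given {U1, U4, U8}.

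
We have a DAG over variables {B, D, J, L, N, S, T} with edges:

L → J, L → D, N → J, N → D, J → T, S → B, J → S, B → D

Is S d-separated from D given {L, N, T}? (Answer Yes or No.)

We examine all 3 paths between S and D:
Path 1: S ← J ← N → D
  N is a fork here and N is conditioned on, so the path is blocked at N.
Path 2: S ← J ← L → D
  L is a fork here and L is conditioned on, so the path is blocked at L.
Path 3: S → B → D
  B is a chain and B is not conditioned on — no node blocks this path, so it is active.
At least one path is unblocked, so d-separation fails.

No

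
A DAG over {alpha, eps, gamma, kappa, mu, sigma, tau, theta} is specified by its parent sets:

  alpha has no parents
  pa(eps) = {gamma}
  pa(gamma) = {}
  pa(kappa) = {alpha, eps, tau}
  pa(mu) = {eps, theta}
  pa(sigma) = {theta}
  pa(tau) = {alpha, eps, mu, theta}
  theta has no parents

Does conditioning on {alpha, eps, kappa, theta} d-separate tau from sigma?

5 paths connect tau and sigma; each must be blocked for d-separation to hold:
Path 1: tau ← theta → sigma
  theta is a fork here and theta is conditioned on, so the path is blocked at theta.
Path 2: tau ← eps → mu ← theta → sigma
  eps is a fork here and eps is conditioned on, so the path is blocked at eps.
Path 3: tau ← mu ← theta → sigma
  theta is a fork here and theta is conditioned on, so the path is blocked at theta.
Path 4: tau ← alpha → kappa ← eps → mu ← theta → sigma
  alpha is a fork here and alpha is conditioned on, so the path is blocked at alpha.
Path 5: tau → kappa ← eps → mu ← theta → sigma
  eps is a fork here and eps is conditioned on, so the path is blocked at eps.
Since every path is blocked, d-separation holds.

Yes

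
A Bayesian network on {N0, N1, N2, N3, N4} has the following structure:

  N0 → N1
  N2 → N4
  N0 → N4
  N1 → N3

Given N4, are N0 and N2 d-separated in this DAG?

No

Only one path connects N0 and N2:
  1. N0 → N4 ← N2 — N4:collider[open] ⇒ active
Because an active path exists, N0 and N2 are not d-separated.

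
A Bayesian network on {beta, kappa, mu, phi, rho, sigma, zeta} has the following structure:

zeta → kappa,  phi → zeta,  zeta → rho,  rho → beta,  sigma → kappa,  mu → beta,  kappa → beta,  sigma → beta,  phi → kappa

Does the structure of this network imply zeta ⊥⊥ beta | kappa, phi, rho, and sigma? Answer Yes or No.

We examine all 5 paths between zeta and beta:
Path 1: zeta → rho → beta
  rho is a chain here and rho is conditioned on, so the path is blocked at rho.
Path 2: zeta ← phi → kappa → beta
  phi is a fork here and phi is conditioned on, so the path is blocked at phi.
Path 3: zeta ← phi → kappa ← sigma → beta
  phi is a fork here and phi is conditioned on, so the path is blocked at phi.
Path 4: zeta → kappa → beta
  kappa is a chain here and kappa is conditioned on, so the path is blocked at kappa.
Path 5: zeta → kappa ← sigma → beta
  sigma is a fork here and sigma is conditioned on, so the path is blocked at sigma.
All paths are blocked; zeta ⊥ beta | {kappa, phi, rho, sigma} holds.

Yes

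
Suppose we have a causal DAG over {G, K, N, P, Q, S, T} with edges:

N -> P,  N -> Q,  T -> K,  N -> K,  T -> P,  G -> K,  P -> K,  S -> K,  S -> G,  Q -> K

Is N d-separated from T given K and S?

No

6 paths connect N and T; each must be blocked for d-separation to hold:
Path 1: N → P → K ← T
  P is a chain and P is not conditioned on; K is a collider and K is conditioned on, which opens it — no node blocks this path, so it is active.
Path 2: N → P ← T
  P is a collider and its descendant K is conditioned on, which opens it — no node blocks this path, so it is active.
Path 3: N → Q → K ← P ← T
  Q is a chain and Q is not conditioned on; K is a collider and K is conditioned on, which opens it; P is a chain and P is not conditioned on — no node blocks this path, so it is active.
Path 4: N → Q → K ← T
  Q is a chain and Q is not conditioned on; K is a collider and K is conditioned on, which opens it — no node blocks this path, so it is active.
Path 5: N → K ← P ← T
  K is a collider and K is conditioned on, which opens it; P is a chain and P is not conditioned on — no node blocks this path, so it is active.
Path 6: N → K ← T
  K is a collider and K is conditioned on, which opens it — no node blocks this path, so it is active.
Since the path N → P → K ← T is active, N and T are not d-separated given {K, S}.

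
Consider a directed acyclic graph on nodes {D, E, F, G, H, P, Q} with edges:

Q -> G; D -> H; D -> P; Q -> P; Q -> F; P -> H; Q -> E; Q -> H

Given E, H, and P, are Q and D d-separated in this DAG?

We examine all 4 paths between Q and D:
  1. Q → H ← D — H:collider[open] ⇒ active
  2. Q → H ← P ← D — H:collider[open]; P:chain[blocks] ⇒ blocked
  3. Q → P → H ← D — P:chain[blocks]; H:collider[open] ⇒ blocked
  4. Q → P ← D — P:collider[open] ⇒ active
Since the path Q → H ← D is active, Q and D are not d-separated given {E, H, P}.

No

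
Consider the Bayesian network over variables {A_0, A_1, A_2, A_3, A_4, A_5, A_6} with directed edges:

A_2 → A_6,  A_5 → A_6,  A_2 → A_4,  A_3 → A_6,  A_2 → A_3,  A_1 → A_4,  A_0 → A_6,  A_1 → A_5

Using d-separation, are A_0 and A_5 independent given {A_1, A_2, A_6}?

There are 3 undirected paths between A_0 and A_5; checking each against the conditioning set {A_1, A_2, A_6}:
Path 1: A_0 → A_6 ← A_3 ← A_2 → A_4 ← A_1 → A_5
  A_2 is a fork here and A_2 is conditioned on, so the path is blocked at A_2.
Path 2: A_0 → A_6 ← A_5
  A_6 is a collider and A_6 is conditioned on, which opens it — no node blocks this path, so it is active.
Path 3: A_0 → A_6 ← A_2 → A_4 ← A_1 → A_5
  A_2 is a fork here and A_2 is conditioned on, so the path is blocked at A_2.
At least one path is unblocked, so d-separation fails.

No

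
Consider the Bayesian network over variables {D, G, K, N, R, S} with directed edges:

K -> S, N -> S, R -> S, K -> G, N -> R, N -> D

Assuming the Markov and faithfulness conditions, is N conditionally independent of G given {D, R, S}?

2 paths connect N and G; each must be blocked for d-separation to hold:
Path 1: N → R → S ← K → G
  R is a chain here and R is conditioned on, so the path is blocked at R.
Path 2: N → S ← K → G
  S is a collider and S is conditioned on, which opens it; K is a fork and K is not conditioned on — no node blocks this path, so it is active.
At least one path is unblocked, so d-separation fails.

No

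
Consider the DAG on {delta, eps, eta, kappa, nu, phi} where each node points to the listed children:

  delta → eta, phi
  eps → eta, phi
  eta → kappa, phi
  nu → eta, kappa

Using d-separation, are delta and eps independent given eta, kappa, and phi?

We examine all 4 paths between delta and eps:
Path 1: delta → eta → phi ← eps
  eta is a chain here and eta is conditioned on, so the path is blocked at eta.
Path 2: delta → eta ← eps
  eta is a collider and eta is conditioned on, which opens it — no node blocks this path, so it is active.
Path 3: delta → phi ← eta ← eps
  eta is a chain here and eta is conditioned on, so the path is blocked at eta.
Path 4: delta → phi ← eps
  phi is a collider and phi is conditioned on, which opens it — no node blocks this path, so it is active.
Since the path delta → eta ← eps is active, delta and eps are not d-separated given {eta, kappa, phi}.

No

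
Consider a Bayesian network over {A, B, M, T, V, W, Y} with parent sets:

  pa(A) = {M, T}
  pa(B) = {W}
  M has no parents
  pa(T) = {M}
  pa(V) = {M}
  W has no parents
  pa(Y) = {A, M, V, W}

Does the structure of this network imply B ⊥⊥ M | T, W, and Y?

4 paths connect B and M; each must be blocked for d-separation to hold:
Path 1: B ← W → Y ← V ← M
  W is a fork here and W is conditioned on, so the path is blocked at W.
Path 2: B ← W → Y ← M
  W is a fork here and W is conditioned on, so the path is blocked at W.
Path 3: B ← W → Y ← A ← M
  W is a fork here and W is conditioned on, so the path is blocked at W.
Path 4: B ← W → Y ← A ← T ← M
  W is a fork here and W is conditioned on, so the path is blocked at W.
Every path is blocked, so B and M are d-separated given {T, W, Y}.

Yes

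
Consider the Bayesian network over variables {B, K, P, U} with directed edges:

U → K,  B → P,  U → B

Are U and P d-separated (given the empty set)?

No

The only undirected path from U to P is:
Path 1: U → B → P
  B is a chain and B is not conditioned on — no node blocks this path, so it is active.
Because an active path exists, U and P are not d-separated.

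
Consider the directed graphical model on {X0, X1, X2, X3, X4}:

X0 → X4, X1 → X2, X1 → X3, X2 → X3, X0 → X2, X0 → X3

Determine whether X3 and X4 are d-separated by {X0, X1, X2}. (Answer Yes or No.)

We examine all 3 paths between X3 and X4:
Path 1: X3 ← X2 ← X0 → X4
  X2 is a chain here and X2 is conditioned on, so the path is blocked at X2.
Path 2: X3 ← X0 → X4
  X0 is a fork here and X0 is conditioned on, so the path is blocked at X0.
Path 3: X3 ← X1 → X2 ← X0 → X4
  X1 is a fork here and X1 is conditioned on, so the path is blocked at X1.
Every path is blocked, so X3 and X4 are d-separated given {X0, X1, X2}.

Yes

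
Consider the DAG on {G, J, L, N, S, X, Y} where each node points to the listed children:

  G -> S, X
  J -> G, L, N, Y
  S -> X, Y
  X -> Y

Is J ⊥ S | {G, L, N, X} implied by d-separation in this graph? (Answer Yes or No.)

6 paths connect J and S; each must be blocked for d-separation to hold:
Path 1: J → Y ← X ← S
  Y is a collider here and neither Y nor any of its descendants is conditioned on, so the collider stays closed — the path is blocked at Y.
Path 2: J → Y ← X ← G → S
  Y is a collider here and neither Y nor any of its descendants is conditioned on, so the collider stays closed — the path is blocked at Y.
Path 3: J → Y ← S
  Y is a collider here and neither Y nor any of its descendants is conditioned on, so the collider stays closed — the path is blocked at Y.
Path 4: J → G → X → Y ← S
  G is a chain here and G is conditioned on, so the path is blocked at G.
Path 5: J → G → X ← S
  G is a chain here and G is conditioned on, so the path is blocked at G.
Path 6: J → G → S
  G is a chain here and G is conditioned on, so the path is blocked at G.
Every path is blocked, so J and S are d-separated given {G, L, N, X}.

Yes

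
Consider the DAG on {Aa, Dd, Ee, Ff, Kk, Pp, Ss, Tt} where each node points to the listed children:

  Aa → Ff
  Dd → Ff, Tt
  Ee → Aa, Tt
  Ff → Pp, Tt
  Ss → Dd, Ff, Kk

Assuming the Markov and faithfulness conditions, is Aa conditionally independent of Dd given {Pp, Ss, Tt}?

There are 6 undirected paths between Aa and Dd; checking each against the conditioning set {Pp, Ss, Tt}:
  1. Aa → Ff ← Dd — Ff:collider[open] ⇒ active
  2. Aa → Ff → Tt ← Dd — Ff:chain[open]; Tt:collider[open] ⇒ active
  3. Aa → Ff ← Ss → Dd — Ff:collider[open]; Ss:fork[blocks] ⇒ blocked
  4. Aa ← Ee → Tt ← Dd — Ee:fork[open]; Tt:collider[open] ⇒ active
  5. Aa ← Ee → Tt ← Ff ← Dd — Ee:fork[open]; Tt:collider[open]; Ff:chain[open] ⇒ active
  6. Aa ← Ee → Tt ← Ff ← Ss → Dd — Ee:fork[open]; Tt:collider[open]; Ff:chain[open]; Ss:fork[blocks] ⇒ blocked
At least one path is unblocked, so d-separation fails.

No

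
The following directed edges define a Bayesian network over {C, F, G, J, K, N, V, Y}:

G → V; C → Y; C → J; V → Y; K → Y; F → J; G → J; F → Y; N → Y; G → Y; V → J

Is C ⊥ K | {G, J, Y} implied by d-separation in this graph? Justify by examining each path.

6 paths connect C and K; each must be blocked for d-separation to hold:
  1. C → J ← G → V → Y ← K — J:collider[open]; G:fork[blocks]; V:chain[open]; Y:collider[open] ⇒ blocked
  2. C → J ← G → Y ← K — J:collider[open]; G:fork[blocks]; Y:collider[open] ⇒ blocked
  3. C → J ← V ← G → Y ← K — J:collider[open]; V:chain[open]; G:fork[blocks]; Y:collider[open] ⇒ blocked
  4. C → J ← V → Y ← K — J:collider[open]; V:fork[open]; Y:collider[open] ⇒ active
  5. C → J ← F → Y ← K — J:collider[open]; F:fork[open]; Y:collider[open] ⇒ active
  6. C → Y ← K — Y:collider[open] ⇒ active
Since the path C → J ← V → Y ← K is active, C and K are not d-separated given {G, J, Y}.

No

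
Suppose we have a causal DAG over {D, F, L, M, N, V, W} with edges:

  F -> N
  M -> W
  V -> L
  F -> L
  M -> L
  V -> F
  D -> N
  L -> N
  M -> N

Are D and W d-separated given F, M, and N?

Enumerating the 4 paths from D to W and testing each for blocking by {F, M, N}:
Path 1: D → N ← L ← M → W
  M is a fork here and M is conditioned on, so the path is blocked at M.
Path 2: D → N ← M → W
  M is a fork here and M is conditioned on, so the path is blocked at M.
Path 3: D → N ← F → L ← M → W
  F is a fork here and F is conditioned on, so the path is blocked at F.
Path 4: D → N ← F ← V → L ← M → W
  F is a chain here and F is conditioned on, so the path is blocked at F.
All paths are blocked; D ⊥ W | {F, M, N} holds.

Yes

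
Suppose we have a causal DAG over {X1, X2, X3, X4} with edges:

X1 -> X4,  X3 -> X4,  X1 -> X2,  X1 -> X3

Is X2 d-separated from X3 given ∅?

No

We examine all 2 paths between X2 and X3:
Path 1: X2 ← X1 → X3
  X1 is a fork and X1 is not conditioned on — no node blocks this path, so it is active.
Path 2: X2 ← X1 → X4 ← X3
  X4 is a collider here and neither X4 nor any of its descendants is conditioned on, so the collider stays closed — the path is blocked at X4.
Since the path X2 ← X1 → X3 is active, X2 and X3 are not d-separated given ∅.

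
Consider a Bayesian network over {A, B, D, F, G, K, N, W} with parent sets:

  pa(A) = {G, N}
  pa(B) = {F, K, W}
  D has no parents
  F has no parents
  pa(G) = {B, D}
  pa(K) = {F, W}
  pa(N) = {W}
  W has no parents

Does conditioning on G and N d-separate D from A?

Yes

4 paths connect D and A; each must be blocked for d-separation to hold:
  1. D → G ← B ← W → N → A — G:collider[open]; B:chain[open]; W:fork[open]; N:chain[blocks] ⇒ blocked
  2. D → G ← B ← K ← W → N → A — G:collider[open]; B:chain[open]; K:chain[open]; W:fork[open]; N:chain[blocks] ⇒ blocked
  3. D → G ← B ← F → K ← W → N → A — G:collider[open]; B:chain[open]; F:fork[open]; K:collider[open]; W:fork[open]; N:chain[blocks] ⇒ blocked
  4. D → G → A — G:chain[blocks] ⇒ blocked
Every path is blocked, so D and A are d-separated given {G, N}.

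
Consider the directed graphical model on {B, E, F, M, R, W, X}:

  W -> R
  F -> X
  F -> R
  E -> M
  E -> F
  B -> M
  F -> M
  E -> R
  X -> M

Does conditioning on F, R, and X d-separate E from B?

Yes

There are 5 undirected paths between E and B; checking each against the conditioning set {F, R, X}:
Path 1: E → R ← F → M ← B
  F is a fork here and F is conditioned on, so the path is blocked at F.
Path 2: E → R ← F → X → M ← B
  F is a fork here and F is conditioned on, so the path is blocked at F.
Path 3: E → F → M ← B
  F is a chain here and F is conditioned on, so the path is blocked at F.
Path 4: E → F → X → M ← B
  F is a chain here and F is conditioned on, so the path is blocked at F.
Path 5: E → M ← B
  M is a collider here and neither M nor any of its descendants is conditioned on, so the collider stays closed — the path is blocked at M.
Since every path is blocked, d-separation holds.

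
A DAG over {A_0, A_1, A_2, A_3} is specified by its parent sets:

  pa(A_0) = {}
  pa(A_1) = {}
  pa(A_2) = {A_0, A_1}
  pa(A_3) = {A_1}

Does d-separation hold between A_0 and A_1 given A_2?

There is one path between A_0 and A_1:
  1. A_0 → A_2 ← A_1 — A_2:collider[open] ⇒ active
Because an active path exists, A_0 and A_1 are not d-separated.

No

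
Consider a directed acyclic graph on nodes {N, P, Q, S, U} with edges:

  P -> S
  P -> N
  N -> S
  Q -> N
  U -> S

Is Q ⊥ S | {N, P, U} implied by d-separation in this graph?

Enumerating the 2 paths from Q to S and testing each for blocking by {N, P, U}:
Path 1: Q → N → S
  N is a chain here and N is conditioned on, so the path is blocked at N.
Path 2: Q → N ← P → S
  P is a fork here and P is conditioned on, so the path is blocked at P.
Since every path is blocked, d-separation holds.

Yes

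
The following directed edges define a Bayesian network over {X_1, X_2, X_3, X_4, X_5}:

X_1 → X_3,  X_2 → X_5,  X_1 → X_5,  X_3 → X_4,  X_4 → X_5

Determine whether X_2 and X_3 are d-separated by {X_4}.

Yes

Enumerating the 2 paths from X_2 to X_3 and testing each for blocking by {X_4}:
Path 1: X_2 → X_5 ← X_4 ← X_3
  X_5 is a collider here and neither X_5 nor any of its descendants is conditioned on, so the collider stays closed — the path is blocked at X_5.
Path 2: X_2 → X_5 ← X_1 → X_3
  X_5 is a collider here and neither X_5 nor any of its descendants is conditioned on, so the collider stays closed — the path is blocked at X_5.
Every path is blocked, so X_2 and X_3 are d-separated given {X_4}.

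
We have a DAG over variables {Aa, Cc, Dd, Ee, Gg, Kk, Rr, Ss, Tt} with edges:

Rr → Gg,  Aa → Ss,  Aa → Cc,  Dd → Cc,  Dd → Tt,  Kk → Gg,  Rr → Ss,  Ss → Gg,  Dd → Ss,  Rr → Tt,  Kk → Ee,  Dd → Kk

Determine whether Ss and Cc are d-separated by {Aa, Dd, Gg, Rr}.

Yes

There are 6 undirected paths between Ss and Cc; checking each against the conditioning set {Aa, Dd, Gg, Rr}:
  1. Ss → Gg ← Kk ← Dd → Cc — Gg:collider[open]; Kk:chain[open]; Dd:fork[blocks] ⇒ blocked
  2. Ss → Gg ← Rr → Tt ← Dd → Cc — Gg:collider[open]; Rr:fork[blocks]; Tt:collider[blocks]; Dd:fork[blocks] ⇒ blocked
  3. Ss ← Dd → Cc — Dd:fork[blocks] ⇒ blocked
  4. Ss ← Rr → Gg ← Kk ← Dd → Cc — Rr:fork[blocks]; Gg:collider[open]; Kk:chain[open]; Dd:fork[blocks] ⇒ blocked
  5. Ss ← Rr → Tt ← Dd → Cc — Rr:fork[blocks]; Tt:collider[blocks]; Dd:fork[blocks] ⇒ blocked
  6. Ss ← Aa → Cc — Aa:fork[blocks] ⇒ blocked
All paths are blocked; Ss ⊥ Cc | {Aa, Dd, Gg, Rr} holds.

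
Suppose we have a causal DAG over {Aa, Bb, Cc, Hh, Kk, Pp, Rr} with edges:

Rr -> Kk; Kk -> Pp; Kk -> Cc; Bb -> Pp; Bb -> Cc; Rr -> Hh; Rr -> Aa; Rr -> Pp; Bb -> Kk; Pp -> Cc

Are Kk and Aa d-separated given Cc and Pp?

6 paths connect Kk and Aa; each must be blocked for d-separation to hold:
  1. Kk ← Rr → Aa — Rr:fork[open] ⇒ active
  2. Kk ← Bb → Pp ← Rr → Aa — Bb:fork[open]; Pp:collider[open]; Rr:fork[open] ⇒ active
  3. Kk ← Bb → Cc ← Pp ← Rr → Aa — Bb:fork[open]; Cc:collider[open]; Pp:chain[blocks]; Rr:fork[open] ⇒ blocked
  4. Kk → Pp ← Rr → Aa — Pp:collider[open]; Rr:fork[open] ⇒ active
  5. Kk → Cc ← Bb → Pp ← Rr → Aa — Cc:collider[open]; Bb:fork[open]; Pp:collider[open]; Rr:fork[open] ⇒ active
  6. Kk → Cc ← Pp ← Rr → Aa — Cc:collider[open]; Pp:chain[blocks]; Rr:fork[open] ⇒ blocked
Since the path Kk ← Rr → Aa is active, Kk and Aa are not d-separated given {Cc, Pp}.

No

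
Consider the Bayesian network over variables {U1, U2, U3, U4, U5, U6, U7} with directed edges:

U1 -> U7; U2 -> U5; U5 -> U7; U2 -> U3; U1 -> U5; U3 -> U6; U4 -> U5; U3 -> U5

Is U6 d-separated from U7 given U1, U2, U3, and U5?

Yes

There are 4 undirected paths between U6 and U7; checking each against the conditioning set {U1, U2, U3, U5}:
Path 1: U6 ← U3 → U5 → U7
  U3 is a fork here and U3 is conditioned on, so the path is blocked at U3.
Path 2: U6 ← U3 → U5 ← U1 → U7
  U3 is a fork here and U3 is conditioned on, so the path is blocked at U3.
Path 3: U6 ← U3 ← U2 → U5 → U7
  U3 is a chain here and U3 is conditioned on, so the path is blocked at U3.
Path 4: U6 ← U3 ← U2 → U5 ← U1 → U7
  U3 is a chain here and U3 is conditioned on, so the path is blocked at U3.
All paths are blocked; U6 ⊥ U7 | {U1, U2, U3, U5} holds.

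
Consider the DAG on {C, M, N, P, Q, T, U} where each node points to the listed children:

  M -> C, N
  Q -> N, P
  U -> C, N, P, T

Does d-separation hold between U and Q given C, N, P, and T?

We examine all 3 paths between U and Q:
Path 1: U → C ← M → N ← Q
  C is a collider and C is conditioned on, which opens it; M is a fork and M is not conditioned on; N is a collider and N is conditioned on, which opens it — no node blocks this path, so it is active.
Path 2: U → N ← Q
  N is a collider and N is conditioned on, which opens it — no node blocks this path, so it is active.
Path 3: U → P ← Q
  P is a collider and P is conditioned on, which opens it — no node blocks this path, so it is active.
Since the path U → C ← M → N ← Q is active, U and Q are not d-separated given {C, N, P, T}.

No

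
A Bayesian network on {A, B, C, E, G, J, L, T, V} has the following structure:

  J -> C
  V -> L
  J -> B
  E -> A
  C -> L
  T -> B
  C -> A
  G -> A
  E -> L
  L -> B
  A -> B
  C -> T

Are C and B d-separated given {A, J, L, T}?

6 paths connect C and B; each must be blocked for d-separation to hold:
Path 1: C → L ← E → A → B
  A is a chain here and A is conditioned on, so the path is blocked at A.
Path 2: C → L → B
  L is a chain here and L is conditioned on, so the path is blocked at L.
Path 3: C ← J → B
  J is a fork here and J is conditioned on, so the path is blocked at J.
Path 4: C → T → B
  T is a chain here and T is conditioned on, so the path is blocked at T.
Path 5: C → A ← E → L → B
  L is a chain here and L is conditioned on, so the path is blocked at L.
Path 6: C → A → B
  A is a chain here and A is conditioned on, so the path is blocked at A.
Since every path is blocked, d-separation holds.

Yes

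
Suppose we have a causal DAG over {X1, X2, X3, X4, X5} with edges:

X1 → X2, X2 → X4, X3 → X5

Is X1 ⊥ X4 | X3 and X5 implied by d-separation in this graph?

No

There is one path between X1 and X4:
Path 1: X1 → X2 → X4
  X2 is a chain and X2 is not conditioned on — no node blocks this path, so it is active.
Because an active path exists, X1 and X4 are not d-separated.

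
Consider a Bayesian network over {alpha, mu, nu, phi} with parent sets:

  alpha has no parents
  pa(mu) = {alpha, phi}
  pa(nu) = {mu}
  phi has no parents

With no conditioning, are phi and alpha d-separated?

There is one path between phi and alpha:
  1. phi → mu ← alpha — mu:collider[blocks] ⇒ blocked
Every path is blocked, so phi and alpha are d-separated given ∅.

Yes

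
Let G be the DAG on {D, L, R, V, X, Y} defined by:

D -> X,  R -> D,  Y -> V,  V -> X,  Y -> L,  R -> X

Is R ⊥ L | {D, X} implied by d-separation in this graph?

Enumerating the 2 paths from R to L and testing each for blocking by {D, X}:
Path 1: R → X ← V ← Y → L
  X is a collider and X is conditioned on, which opens it; V is a chain and V is not conditioned on; Y is a fork and Y is not conditioned on — no node blocks this path, so it is active.
Path 2: R → D → X ← V ← Y → L
  D is a chain here and D is conditioned on, so the path is blocked at D.
Since the path R → X ← V ← Y → L is active, R and L are not d-separated given {D, X}.

No — R and L are not d-separated given {D, X}.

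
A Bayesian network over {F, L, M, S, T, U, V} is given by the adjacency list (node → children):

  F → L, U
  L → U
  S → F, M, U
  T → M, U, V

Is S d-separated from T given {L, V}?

We examine all 4 paths between S and T:
  1. S → U ← T — U:collider[blocks] ⇒ blocked
  2. S → F → U ← T — F:chain[open]; U:collider[blocks] ⇒ blocked
  3. S → F → L → U ← T — F:chain[open]; L:chain[blocks]; U:collider[blocks] ⇒ blocked
  4. S → M ← T — M:collider[blocks] ⇒ blocked
All paths are blocked; S ⊥ T | {L, V} holds.

Yes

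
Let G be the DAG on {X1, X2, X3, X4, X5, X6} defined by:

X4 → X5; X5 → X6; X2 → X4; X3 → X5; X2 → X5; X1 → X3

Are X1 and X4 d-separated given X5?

2 paths connect X1 and X4; each must be blocked for d-separation to hold:
  1. X1 → X3 → X5 ← X2 → X4 — X3:chain[open]; X5:collider[open]; X2:fork[open] ⇒ active
  2. X1 → X3 → X5 ← X4 — X3:chain[open]; X5:collider[open] ⇒ active
At least one path is unblocked, so d-separation fails.

No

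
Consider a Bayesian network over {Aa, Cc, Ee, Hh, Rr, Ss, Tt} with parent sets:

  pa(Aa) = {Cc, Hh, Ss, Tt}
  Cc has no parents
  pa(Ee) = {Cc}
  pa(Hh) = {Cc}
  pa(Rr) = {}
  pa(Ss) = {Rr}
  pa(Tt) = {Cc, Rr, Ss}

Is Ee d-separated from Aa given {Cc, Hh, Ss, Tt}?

Yes

5 paths connect Ee and Aa; each must be blocked for d-separation to hold:
Path 1: Ee ← Cc → Tt ← Ss → Aa
  Cc is a fork here and Cc is conditioned on, so the path is blocked at Cc.
Path 2: Ee ← Cc → Tt ← Rr → Ss → Aa
  Cc is a fork here and Cc is conditioned on, so the path is blocked at Cc.
Path 3: Ee ← Cc → Tt → Aa
  Cc is a fork here and Cc is conditioned on, so the path is blocked at Cc.
Path 4: Ee ← Cc → Hh → Aa
  Cc is a fork here and Cc is conditioned on, so the path is blocked at Cc.
Path 5: Ee ← Cc → Aa
  Cc is a fork here and Cc is conditioned on, so the path is blocked at Cc.
Since every path is blocked, d-separation holds.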